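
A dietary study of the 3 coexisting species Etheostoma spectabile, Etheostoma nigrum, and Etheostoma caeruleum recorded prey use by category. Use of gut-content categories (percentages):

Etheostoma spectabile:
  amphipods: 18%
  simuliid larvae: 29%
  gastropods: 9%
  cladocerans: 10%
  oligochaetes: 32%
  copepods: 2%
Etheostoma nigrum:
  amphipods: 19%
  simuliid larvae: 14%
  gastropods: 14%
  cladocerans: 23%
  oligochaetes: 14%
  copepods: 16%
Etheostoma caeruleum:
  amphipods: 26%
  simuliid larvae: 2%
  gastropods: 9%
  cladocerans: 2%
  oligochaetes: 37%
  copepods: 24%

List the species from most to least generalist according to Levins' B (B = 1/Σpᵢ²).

Etheostoma nigrum > Etheostoma spectabile > Etheostoma caeruleum

Convert percentages to proportions (divide by 100).
Σp_specᵢ² = 0.18² + 0.29² + 0.09² + 0.10² + 0.32² + 0.02² = 0.0324 + 0.0841 + 0.0081 + 0.0100 + 0.1024 + 0.0004 = 0.2374
B_spec = 1 / 0.2374 = 4.2123
Σp_nigrᵢ² = 0.19² + 0.14² + 0.14² + 0.23² + 0.14² + 0.16² = 0.0361 + 0.0196 + 0.0196 + 0.0529 + 0.0196 + 0.0256 = 0.1734
B_nigr = 1 / 0.1734 = 5.7670
Σp_caerᵢ² = 0.26² + 0.02² + 0.09² + 0.02² + 0.37² + 0.24² = 0.0676 + 0.0004 + 0.0081 + 0.0004 + 0.1369 + 0.0576 = 0.2710
B_caer = 1 / 0.2710 = 3.6900
Ranking by B (broadest → narrowest): Etheostoma nigrum (5.77) > Etheostoma spectabile (4.21) > Etheostoma caeruleum (3.69)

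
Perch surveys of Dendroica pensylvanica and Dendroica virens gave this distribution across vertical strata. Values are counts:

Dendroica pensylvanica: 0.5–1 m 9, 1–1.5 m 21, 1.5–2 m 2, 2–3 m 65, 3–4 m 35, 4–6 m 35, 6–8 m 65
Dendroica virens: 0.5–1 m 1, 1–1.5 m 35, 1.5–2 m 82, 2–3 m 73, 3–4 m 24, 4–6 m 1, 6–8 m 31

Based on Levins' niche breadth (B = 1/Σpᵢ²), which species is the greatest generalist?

Dendroica pensylvanica

Proportions for Dendroica pensylvanica (n=232): 9/232=0.0388, 21/232=0.0905, 2/232=0.0086, 65/232=0.2802, 35/232=0.1509, 35/232=0.1509, 65/232=0.2802
Proportions for Dendroica virens (n=247): 1/247=0.0040, 35/247=0.1417, 82/247=0.3320, 73/247=0.2955, 24/247=0.0972, 1/247=0.0040, 31/247=0.1255
Σp_pensᵢ² = 0.0388² + 0.0905² + 0.0086² + 0.2802² + 0.1509² + 0.1509² + 0.2802² = 0.001505 + 0.008190 + 0.000074 + 0.078512 + 0.022771 + 0.022771 + 0.078512 = 0.212335
B_pens = 1 / 0.212335 = 4.7095
Σp_vireᵢ² = 0.0040² + 0.1417² + 0.3320² + 0.2955² + 0.0972² + 0.0040² + 0.1255² = 0.000016 + 0.020079 + 0.110224 + 0.087320 + 0.009448 + 0.000016 + 0.015750 = 0.242853
B_vire = 1 / 0.242853 = 4.1177
Highest B → broadest niche (most generalist): Dendroica pensylvanica (B = 4.71).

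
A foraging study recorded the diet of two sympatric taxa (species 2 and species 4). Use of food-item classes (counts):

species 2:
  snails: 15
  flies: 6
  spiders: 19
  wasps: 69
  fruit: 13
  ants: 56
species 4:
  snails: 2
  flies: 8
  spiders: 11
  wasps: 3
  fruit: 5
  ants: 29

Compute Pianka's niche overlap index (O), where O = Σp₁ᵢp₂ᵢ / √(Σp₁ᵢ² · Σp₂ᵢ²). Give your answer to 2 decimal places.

Proportions for species 2 (n=178): 15/178=0.0843, 6/178=0.0337, 19/178=0.1067, 69/178=0.3876, 13/178=0.0730, 56/178=0.3146
Proportions for species 4 (n=58): 2/58=0.0345, 8/58=0.1379, 11/58=0.1897, 3/58=0.0517, 5/58=0.0862, 29/58=0.5000
Σ p₁ᵢp₂ᵢ = 0.002908 + 0.004647 + 0.020241 + 0.020039 + 0.006293 + 0.157300 = 0.211428
Σp_1ᵢ² = 0.0843² + 0.0337² + 0.1067² + 0.3876² + 0.0730² + 0.3146² = 0.007106 + 0.001136 + 0.011385 + 0.150234 + 0.005329 + 0.098973 = 0.274163
Σp_2ᵢ² = 0.0345² + 0.1379² + 0.1897² + 0.0517² + 0.0862² + 0.5000² = 0.001190 + 0.019016 + 0.035986 + 0.002673 + 0.007430 + 0.250000 = 0.316295
O = 0.211428 / √(0.274163 × 0.316295) = 0.211428 / 0.2944765 = 0.7180

0.72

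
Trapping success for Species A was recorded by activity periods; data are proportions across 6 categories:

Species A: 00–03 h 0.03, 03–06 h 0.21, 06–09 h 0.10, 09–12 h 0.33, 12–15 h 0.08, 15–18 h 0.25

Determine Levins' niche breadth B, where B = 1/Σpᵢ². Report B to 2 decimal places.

Σpᵢ² = 0.03² + 0.21² + 0.10² + 0.33² + 0.08² + 0.25² = 0.0009 + 0.0441 + 0.0100 + 0.1089 + 0.0064 + 0.0625 = 0.2328
B = 1 / 0.2328 = 4.2955

4.30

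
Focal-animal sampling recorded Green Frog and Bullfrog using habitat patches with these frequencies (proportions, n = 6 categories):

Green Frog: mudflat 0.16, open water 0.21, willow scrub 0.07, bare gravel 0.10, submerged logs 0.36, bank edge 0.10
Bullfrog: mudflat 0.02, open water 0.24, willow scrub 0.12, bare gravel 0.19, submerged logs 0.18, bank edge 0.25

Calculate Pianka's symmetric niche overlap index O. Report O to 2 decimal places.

Σ p₁ᵢp₂ᵢ = 0.0032 + 0.0504 + 0.0084 + 0.0190 + 0.0648 + 0.0250 = 0.1708
Σp_1ᵢ² = 0.16² + 0.21² + 0.07² + 0.10² + 0.36² + 0.10² = 0.0256 + 0.0441 + 0.0049 + 0.0100 + 0.1296 + 0.0100 = 0.2242
Σp_2ᵢ² = 0.02² + 0.24² + 0.12² + 0.19² + 0.18² + 0.25² = 0.0004 + 0.0576 + 0.0144 + 0.0361 + 0.0324 + 0.0625 = 0.2034
O = 0.1708 / √(0.2242 × 0.2034) = 0.1708 / 0.21355 = 0.7998

0.80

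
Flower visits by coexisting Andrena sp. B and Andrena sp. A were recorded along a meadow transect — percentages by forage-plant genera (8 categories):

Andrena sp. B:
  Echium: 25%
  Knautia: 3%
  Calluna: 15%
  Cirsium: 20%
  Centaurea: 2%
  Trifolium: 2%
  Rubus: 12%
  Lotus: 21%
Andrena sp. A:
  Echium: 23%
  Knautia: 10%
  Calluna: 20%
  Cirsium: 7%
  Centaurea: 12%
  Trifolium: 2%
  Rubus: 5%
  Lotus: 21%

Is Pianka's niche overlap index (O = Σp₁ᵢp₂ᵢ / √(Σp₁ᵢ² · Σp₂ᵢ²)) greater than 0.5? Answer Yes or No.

Convert percentages to proportions (divide by 100).
Σ p₁ᵢp₂ᵢ = 0.0575 + 0.0030 + 0.0300 + 0.0140 + 0.0024 + 0.0004 + 0.0060 + 0.0441 = 0.1574
Σp_1ᵢ² = 0.25² + 0.03² + 0.15² + 0.20² + 0.02² + 0.02² + 0.12² + 0.21² = 0.0625 + 0.0009 + 0.0225 + 0.0400 + 0.0004 + 0.0004 + 0.0144 + 0.0441 = 0.1852
Σp_2ᵢ² = 0.23² + 0.10² + 0.20² + 0.07² + 0.12² + 0.02² + 0.05² + 0.21² = 0.0529 + 0.0100 + 0.0400 + 0.0049 + 0.0144 + 0.0004 + 0.0025 + 0.0441 = 0.1692
O = 0.1574 / √(0.1852 × 0.1692) = 0.1574 / 0.17702 = 0.8892
O = 0.8892 > 0.5 → Yes.

Yes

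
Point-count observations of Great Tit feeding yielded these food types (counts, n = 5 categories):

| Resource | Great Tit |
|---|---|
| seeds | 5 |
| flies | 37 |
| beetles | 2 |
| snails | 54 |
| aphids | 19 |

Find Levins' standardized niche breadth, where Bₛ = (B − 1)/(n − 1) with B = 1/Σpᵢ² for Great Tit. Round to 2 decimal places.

0.48

Proportions for Great Tit (n=117): 5/117=0.0427, 37/117=0.3162, 2/117=0.0171, 54/117=0.4615, 19/117=0.1624
Σpᵢ² = 0.0427² + 0.3162² + 0.0171² + 0.4615² + 0.1624² = 0.001823 + 0.099982 + 0.000292 + 0.212982 + 0.026374 = 0.341453
B = 1 / 0.341453 = 2.9287
Bₛ = (B − 1)/(n − 1) = (2.9287 − 1)/(5 − 1) = 1.9287/4 = 0.4822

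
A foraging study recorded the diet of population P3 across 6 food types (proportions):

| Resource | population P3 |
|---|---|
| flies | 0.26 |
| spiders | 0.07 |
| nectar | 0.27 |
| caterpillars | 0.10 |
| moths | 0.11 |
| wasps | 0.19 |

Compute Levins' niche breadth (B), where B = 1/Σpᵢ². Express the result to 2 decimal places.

Σpᵢ² = 0.26² + 0.07² + 0.27² + 0.10² + 0.11² + 0.19² = 0.0676 + 0.0049 + 0.0729 + 0.0100 + 0.0121 + 0.0361 = 0.2036
B = 1 / 0.2036 = 4.9116

4.91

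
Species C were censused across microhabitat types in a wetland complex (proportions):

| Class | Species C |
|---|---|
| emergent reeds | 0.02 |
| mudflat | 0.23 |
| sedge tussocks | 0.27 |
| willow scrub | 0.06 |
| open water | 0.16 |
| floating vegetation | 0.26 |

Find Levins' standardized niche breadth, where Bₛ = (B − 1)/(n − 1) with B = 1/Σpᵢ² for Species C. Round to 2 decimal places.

0.70

Σpᵢ² = 0.02² + 0.23² + 0.27² + 0.06² + 0.16² + 0.26² = 0.0004 + 0.0529 + 0.0729 + 0.0036 + 0.0256 + 0.0676 = 0.2230
B = 1 / 0.2230 = 4.4843
Bₛ = (B − 1)/(n − 1) = (4.4843 − 1)/(6 − 1) = 3.4843/5 = 0.6969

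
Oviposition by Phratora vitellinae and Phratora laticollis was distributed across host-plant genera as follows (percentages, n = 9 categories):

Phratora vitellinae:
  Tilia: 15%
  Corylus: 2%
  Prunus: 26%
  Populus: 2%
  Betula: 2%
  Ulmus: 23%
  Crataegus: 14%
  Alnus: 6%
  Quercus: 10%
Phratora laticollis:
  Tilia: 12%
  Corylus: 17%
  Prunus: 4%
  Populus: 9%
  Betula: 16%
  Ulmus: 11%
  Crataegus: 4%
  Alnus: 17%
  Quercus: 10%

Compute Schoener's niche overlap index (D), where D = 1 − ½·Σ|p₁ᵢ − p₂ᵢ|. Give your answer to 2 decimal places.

Convert percentages to proportions (divide by 100).
Σ|p₁ᵢ − p₂ᵢ| = 0.03 + 0.15 + 0.22 + 0.07 + 0.14 + 0.12 + 0.10 + 0.11 + 0.00 = 0.94
D = 1 − ½ × 0.94 = 1 − 0.470 = 0.5300

0.53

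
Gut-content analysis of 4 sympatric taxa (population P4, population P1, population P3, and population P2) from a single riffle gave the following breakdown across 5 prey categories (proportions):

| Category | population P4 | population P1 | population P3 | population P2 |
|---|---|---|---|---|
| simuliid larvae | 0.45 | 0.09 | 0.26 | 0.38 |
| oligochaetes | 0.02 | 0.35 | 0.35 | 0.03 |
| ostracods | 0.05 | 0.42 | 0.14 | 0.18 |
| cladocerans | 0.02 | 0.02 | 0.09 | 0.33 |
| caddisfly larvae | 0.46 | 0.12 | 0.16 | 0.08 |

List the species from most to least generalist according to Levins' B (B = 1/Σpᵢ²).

population P3 > population P2 > population P1 > population P4

Σp_P4ᵢ² = 0.45² + 0.02² + 0.05² + 0.02² + 0.46² = 0.2025 + 0.0004 + 0.0025 + 0.0004 + 0.2116 = 0.4174
B_P4 = 1 / 0.4174 = 2.3958
Σp_P1ᵢ² = 0.09² + 0.35² + 0.42² + 0.02² + 0.12² = 0.0081 + 0.1225 + 0.1764 + 0.0004 + 0.0144 = 0.3218
B_P1 = 1 / 0.3218 = 3.1075
Σp_P3ᵢ² = 0.26² + 0.35² + 0.14² + 0.09² + 0.16² = 0.0676 + 0.1225 + 0.0196 + 0.0081 + 0.0256 = 0.2434
B_P3 = 1 / 0.2434 = 4.1085
Σp_P2ᵢ² = 0.38² + 0.03² + 0.18² + 0.33² + 0.08² = 0.1444 + 0.0009 + 0.0324 + 0.1089 + 0.0064 = 0.2930
B_P2 = 1 / 0.2930 = 3.4130
Ranking by B (broadest → narrowest): population P3 (4.11) > population P2 (3.41) > population P1 (3.11) > population P4 (2.40)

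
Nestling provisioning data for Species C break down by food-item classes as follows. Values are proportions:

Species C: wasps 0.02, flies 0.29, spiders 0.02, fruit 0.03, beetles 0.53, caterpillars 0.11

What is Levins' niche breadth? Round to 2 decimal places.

Σpᵢ² = 0.02² + 0.29² + 0.02² + 0.03² + 0.53² + 0.11² = 0.0004 + 0.0841 + 0.0004 + 0.0009 + 0.2809 + 0.0121 = 0.3788
B = 1 / 0.3788 = 2.6399

2.64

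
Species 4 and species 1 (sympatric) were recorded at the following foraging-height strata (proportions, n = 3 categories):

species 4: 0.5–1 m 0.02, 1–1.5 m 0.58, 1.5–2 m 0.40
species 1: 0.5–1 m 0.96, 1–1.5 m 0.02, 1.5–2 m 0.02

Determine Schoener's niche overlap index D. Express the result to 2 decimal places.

Σ|p₁ᵢ − p₂ᵢ| = 0.94 + 0.56 + 0.38 = 1.88
D = 1 − ½ × 1.88 = 1 − 0.940 = 0.0600

0.06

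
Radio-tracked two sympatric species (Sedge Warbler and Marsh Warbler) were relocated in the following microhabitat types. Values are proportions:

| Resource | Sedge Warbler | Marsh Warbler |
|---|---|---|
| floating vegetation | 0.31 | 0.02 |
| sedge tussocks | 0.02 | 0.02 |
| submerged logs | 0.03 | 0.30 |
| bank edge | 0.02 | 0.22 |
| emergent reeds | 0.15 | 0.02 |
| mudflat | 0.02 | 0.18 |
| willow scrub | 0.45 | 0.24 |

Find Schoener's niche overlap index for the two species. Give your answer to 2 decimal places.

Σ|p₁ᵢ − p₂ᵢ| = 0.29 + 0.00 + 0.27 + 0.20 + 0.13 + 0.16 + 0.21 = 1.26
D = 1 − ½ × 1.26 = 1 − 0.630 = 0.3700

0.37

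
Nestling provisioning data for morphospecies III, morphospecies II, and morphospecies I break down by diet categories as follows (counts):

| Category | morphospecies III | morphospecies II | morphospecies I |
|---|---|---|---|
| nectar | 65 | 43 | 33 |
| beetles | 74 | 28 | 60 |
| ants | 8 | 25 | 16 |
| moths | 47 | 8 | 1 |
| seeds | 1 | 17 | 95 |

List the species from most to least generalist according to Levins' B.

morphospecies II > morphospecies III > morphospecies I

Proportions for morphospecies III (n=195): 65/195=0.3333, 74/195=0.3795, 8/195=0.0410, 47/195=0.2410, 1/195=0.0051
Proportions for morphospecies II (n=121): 43/121=0.3554, 28/121=0.2314, 25/121=0.2066, 8/121=0.0661, 17/121=0.1405
Proportions for morphospecies I (n=205): 33/205=0.1610, 60/205=0.2927, 16/205=0.0780, 1/205=0.0049, 95/205=0.4634
Σp_IIIᵢ² = 0.3333² + 0.3795² + 0.0410² + 0.2410² + 0.0051² = 0.111089 + 0.144020 + 0.001681 + 0.058081 + 0.000026 = 0.314897
B_III = 1 / 0.314897 = 3.1756
Σp_IIᵢ² = 0.3554² + 0.2314² + 0.2066² + 0.0661² + 0.1405² = 0.126309 + 0.053546 + 0.042684 + 0.004369 + 0.019740 = 0.246648
B_II = 1 / 0.246648 = 4.0544
Σp_Iᵢ² = 0.1610² + 0.2927² + 0.0780² + 0.0049² + 0.4634² = 0.025921 + 0.085673 + 0.006084 + 0.000024 + 0.214740 = 0.332442
B_I = 1 / 0.332442 = 3.0080
Ranking by B (broadest → narrowest): morphospecies II (4.05) > morphospecies III (3.18) > morphospecies I (3.01)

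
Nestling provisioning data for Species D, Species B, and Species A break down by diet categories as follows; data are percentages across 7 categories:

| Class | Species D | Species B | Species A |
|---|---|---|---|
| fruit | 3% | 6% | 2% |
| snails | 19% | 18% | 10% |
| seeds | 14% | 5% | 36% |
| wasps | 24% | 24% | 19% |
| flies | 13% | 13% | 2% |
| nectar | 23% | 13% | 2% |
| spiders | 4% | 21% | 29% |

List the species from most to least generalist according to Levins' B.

Convert percentages to proportions (divide by 100).
Σp_Dᵢ² = 0.03² + 0.19² + 0.14² + 0.24² + 0.13² + 0.23² + 0.04² = 0.0009 + 0.0361 + 0.0196 + 0.0576 + 0.0169 + 0.0529 + 0.0016 = 0.1856
B_D = 1 / 0.1856 = 5.3879
Σp_Bᵢ² = 0.06² + 0.18² + 0.05² + 0.24² + 0.13² + 0.13² + 0.21² = 0.0036 + 0.0324 + 0.0025 + 0.0576 + 0.0169 + 0.0169 + 0.0441 = 0.1740
B_B = 1 / 0.1740 = 5.7471
Σp_Aᵢ² = 0.02² + 0.10² + 0.36² + 0.19² + 0.02² + 0.02² + 0.29² = 0.0004 + 0.0100 + 0.1296 + 0.0361 + 0.0004 + 0.0004 + 0.0841 = 0.2610
B_A = 1 / 0.2610 = 3.8314
Ranking by B (broadest → narrowest): Species B (5.75) > Species D (5.39) > Species A (3.83)

Species B > Species D > Species A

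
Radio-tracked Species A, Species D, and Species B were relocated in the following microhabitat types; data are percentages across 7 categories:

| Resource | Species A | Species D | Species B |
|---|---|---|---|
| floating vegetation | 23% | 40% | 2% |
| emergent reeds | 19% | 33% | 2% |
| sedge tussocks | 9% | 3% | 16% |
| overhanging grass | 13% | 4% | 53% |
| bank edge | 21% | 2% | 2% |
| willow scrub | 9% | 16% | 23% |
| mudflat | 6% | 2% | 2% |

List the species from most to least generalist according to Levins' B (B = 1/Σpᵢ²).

Species A > Species D > Species B

Convert percentages to proportions (divide by 100).
Σp_Aᵢ² = 0.23² + 0.19² + 0.09² + 0.13² + 0.21² + 0.09² + 0.06² = 0.0529 + 0.0361 + 0.0081 + 0.0169 + 0.0441 + 0.0081 + 0.0036 = 0.1698
B_A = 1 / 0.1698 = 5.8893
Σp_Dᵢ² = 0.40² + 0.33² + 0.03² + 0.04² + 0.02² + 0.16² + 0.02² = 0.1600 + 0.1089 + 0.0009 + 0.0016 + 0.0004 + 0.0256 + 0.0004 = 0.2978
B_D = 1 / 0.2978 = 3.3580
Σp_Bᵢ² = 0.02² + 0.02² + 0.16² + 0.53² + 0.02² + 0.23² + 0.02² = 0.0004 + 0.0004 + 0.0256 + 0.2809 + 0.0004 + 0.0529 + 0.0004 = 0.3610
B_B = 1 / 0.3610 = 2.7701
Ranking by B (broadest → narrowest): Species A (5.89) > Species D (3.36) > Species B (2.77)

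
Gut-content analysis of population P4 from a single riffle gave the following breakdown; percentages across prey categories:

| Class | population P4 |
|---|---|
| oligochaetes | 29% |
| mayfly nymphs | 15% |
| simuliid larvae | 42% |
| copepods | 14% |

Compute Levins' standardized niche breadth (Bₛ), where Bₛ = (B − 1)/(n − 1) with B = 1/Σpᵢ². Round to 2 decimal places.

Convert percentages to proportions (divide by 100).
Σpᵢ² = 0.29² + 0.15² + 0.42² + 0.14² = 0.0841 + 0.0225 + 0.1764 + 0.0196 = 0.3026
B = 1 / 0.3026 = 3.3047
Bₛ = (B − 1)/(n − 1) = (3.3047 − 1)/(4 − 1) = 2.3047/3 = 0.7682

0.77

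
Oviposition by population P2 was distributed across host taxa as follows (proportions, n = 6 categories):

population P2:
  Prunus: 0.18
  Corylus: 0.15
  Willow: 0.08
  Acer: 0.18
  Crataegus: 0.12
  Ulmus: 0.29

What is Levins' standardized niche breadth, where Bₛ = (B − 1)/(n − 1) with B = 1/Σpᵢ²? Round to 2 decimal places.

Σpᵢ² = 0.18² + 0.15² + 0.08² + 0.18² + 0.12² + 0.29² = 0.0324 + 0.0225 + 0.0064 + 0.0324 + 0.0144 + 0.0841 = 0.1922
B = 1 / 0.1922 = 5.2029
Bₛ = (B − 1)/(n − 1) = (5.2029 − 1)/(6 − 1) = 4.2029/5 = 0.8406

0.84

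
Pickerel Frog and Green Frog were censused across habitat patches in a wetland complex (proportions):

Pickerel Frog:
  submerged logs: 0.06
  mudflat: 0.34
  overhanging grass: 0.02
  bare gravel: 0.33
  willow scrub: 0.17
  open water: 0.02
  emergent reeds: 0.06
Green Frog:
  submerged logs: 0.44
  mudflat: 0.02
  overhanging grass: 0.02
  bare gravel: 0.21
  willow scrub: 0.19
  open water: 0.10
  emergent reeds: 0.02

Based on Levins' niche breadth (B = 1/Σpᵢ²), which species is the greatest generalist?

Pickerel Frog

Σp_Pickᵢ² = 0.06² + 0.34² + 0.02² + 0.33² + 0.17² + 0.02² + 0.06² = 0.0036 + 0.1156 + 0.0004 + 0.1089 + 0.0289 + 0.0004 + 0.0036 = 0.2614
B_Pick = 1 / 0.2614 = 3.8256
Σp_Greeᵢ² = 0.44² + 0.02² + 0.02² + 0.21² + 0.19² + 0.10² + 0.02² = 0.1936 + 0.0004 + 0.0004 + 0.0441 + 0.0361 + 0.0100 + 0.0004 = 0.2850
B_Gree = 1 / 0.2850 = 3.5088
Highest B → broadest niche (most generalist): Pickerel Frog (B = 3.83).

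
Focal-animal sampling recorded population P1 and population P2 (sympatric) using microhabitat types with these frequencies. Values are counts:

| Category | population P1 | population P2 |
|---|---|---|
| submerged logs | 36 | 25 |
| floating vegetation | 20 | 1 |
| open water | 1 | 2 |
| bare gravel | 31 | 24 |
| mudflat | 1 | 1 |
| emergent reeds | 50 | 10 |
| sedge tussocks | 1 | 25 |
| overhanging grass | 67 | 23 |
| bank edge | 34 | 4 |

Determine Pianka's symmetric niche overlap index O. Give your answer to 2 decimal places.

Proportions for population P1 (n=241): 36/241=0.1494, 20/241=0.0830, 1/241=0.0041, 31/241=0.1286, 1/241=0.0041, 50/241=0.2075, 1/241=0.0041, 67/241=0.2780, 34/241=0.1411
Proportions for population P2 (n=115): 25/115=0.2174, 1/115=0.0087, 2/115=0.0174, 24/115=0.2087, 1/115=0.0087, 10/115=0.0870, 25/115=0.2174, 23/115=0.2000, 4/115=0.0348
Σ p₁ᵢp₂ᵢ = 0.032480 + 0.000722 + 0.000071 + 0.026839 + 0.000036 + 0.018053 + 0.000891 + 0.055600 + 0.004910 = 0.139602
Σp_1ᵢ² = 0.1494² + 0.0830² + 0.0041² + 0.1286² + 0.0041² + 0.2075² + 0.0041² + 0.2780² + 0.1411² = 0.022320 + 0.006889 + 0.000017 + 0.016538 + 0.000017 + 0.043056 + 0.000017 + 0.077284 + 0.019909 = 0.186047
Σp_2ᵢ² = 0.2174² + 0.0087² + 0.0174² + 0.2087² + 0.0087² + 0.0870² + 0.2174² + 0.2000² + 0.0348² = 0.047263 + 0.000076 + 0.000303 + 0.043556 + 0.000076 + 0.007569 + 0.047263 + 0.040000 + 0.001211 = 0.187317
O = 0.139602 / √(0.186047 × 0.187317) = 0.139602 / 0.1866809 = 0.7478

0.75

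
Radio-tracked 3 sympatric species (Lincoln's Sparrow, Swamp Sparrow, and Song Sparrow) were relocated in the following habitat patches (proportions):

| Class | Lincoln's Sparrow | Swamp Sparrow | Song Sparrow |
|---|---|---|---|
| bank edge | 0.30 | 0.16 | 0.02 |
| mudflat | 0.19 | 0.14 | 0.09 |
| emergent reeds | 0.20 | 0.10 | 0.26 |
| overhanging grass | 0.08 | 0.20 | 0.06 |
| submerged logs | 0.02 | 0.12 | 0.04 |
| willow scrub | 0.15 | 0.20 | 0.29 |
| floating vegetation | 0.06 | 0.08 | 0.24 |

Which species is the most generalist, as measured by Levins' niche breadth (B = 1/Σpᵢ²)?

Σp_Lincᵢ² = 0.30² + 0.19² + 0.20² + 0.08² + 0.02² + 0.15² + 0.06² = 0.0900 + 0.0361 + 0.0400 + 0.0064 + 0.0004 + 0.0225 + 0.0036 = 0.1990
B_Linc = 1 / 0.1990 = 5.0251
Σp_Swamᵢ² = 0.16² + 0.14² + 0.10² + 0.20² + 0.12² + 0.20² + 0.08² = 0.0256 + 0.0196 + 0.0100 + 0.0400 + 0.0144 + 0.0400 + 0.0064 = 0.1560
B_Swam = 1 / 0.1560 = 6.4103
Σp_Songᵢ² = 0.02² + 0.09² + 0.26² + 0.06² + 0.04² + 0.29² + 0.24² = 0.0004 + 0.0081 + 0.0676 + 0.0036 + 0.0016 + 0.0841 + 0.0576 = 0.2230
B_Song = 1 / 0.2230 = 4.4843
Highest B → broadest niche (most generalist): Swamp Sparrow (B = 6.41).

Swamp Sparrow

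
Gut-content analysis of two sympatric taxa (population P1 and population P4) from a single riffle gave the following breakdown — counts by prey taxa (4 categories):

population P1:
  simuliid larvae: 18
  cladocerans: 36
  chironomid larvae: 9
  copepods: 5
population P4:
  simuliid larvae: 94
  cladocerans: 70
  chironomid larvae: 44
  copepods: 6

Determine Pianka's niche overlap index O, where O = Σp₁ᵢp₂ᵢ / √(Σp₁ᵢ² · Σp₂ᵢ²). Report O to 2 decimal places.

Proportions for population P1 (n=68): 18/68=0.2647, 36/68=0.5294, 9/68=0.1324, 5/68=0.0735
Proportions for population P4 (n=214): 94/214=0.4393, 70/214=0.3271, 44/214=0.2056, 6/214=0.0280
Σ p₁ᵢp₂ᵢ = 0.116283 + 0.173167 + 0.027221 + 0.002058 = 0.318729
Σp_1ᵢ² = 0.2647² + 0.5294² + 0.1324² + 0.0735² = 0.070066 + 0.280264 + 0.017530 + 0.005402 = 0.373262
Σp_2ᵢ² = 0.4393² + 0.3271² + 0.2056² + 0.0280² = 0.192984 + 0.106994 + 0.042271 + 0.000784 = 0.343033
O = 0.318729 / √(0.373262 × 0.343033) = 0.318729 / 0.3578284 = 0.8907

0.89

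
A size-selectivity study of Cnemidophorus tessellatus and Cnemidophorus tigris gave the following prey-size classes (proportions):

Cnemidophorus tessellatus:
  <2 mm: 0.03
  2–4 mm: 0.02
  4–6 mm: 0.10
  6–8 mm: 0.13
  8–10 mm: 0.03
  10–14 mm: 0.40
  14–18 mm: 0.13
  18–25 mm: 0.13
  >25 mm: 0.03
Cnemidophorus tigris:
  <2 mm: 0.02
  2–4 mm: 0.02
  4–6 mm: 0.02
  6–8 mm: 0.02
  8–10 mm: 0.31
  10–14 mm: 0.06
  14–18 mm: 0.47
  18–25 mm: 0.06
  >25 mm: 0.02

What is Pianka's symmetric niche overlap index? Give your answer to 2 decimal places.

0.40

Σ p₁ᵢp₂ᵢ = 0.0006 + 0.0004 + 0.0020 + 0.0026 + 0.0093 + 0.0240 + 0.0611 + 0.0078 + 0.0006 = 0.1084
Σp_1ᵢ² = 0.03² + 0.02² + 0.10² + 0.13² + 0.03² + 0.40² + 0.13² + 0.13² + 0.03² = 0.0009 + 0.0004 + 0.0100 + 0.0169 + 0.0009 + 0.1600 + 0.0169 + 0.0169 + 0.0009 = 0.2238
Σp_2ᵢ² = 0.02² + 0.02² + 0.02² + 0.02² + 0.31² + 0.06² + 0.47² + 0.06² + 0.02² = 0.0004 + 0.0004 + 0.0004 + 0.0004 + 0.0961 + 0.0036 + 0.2209 + 0.0036 + 0.0004 = 0.3262
O = 0.1084 / √(0.2238 × 0.3262) = 0.1084 / 0.27019 = 0.4012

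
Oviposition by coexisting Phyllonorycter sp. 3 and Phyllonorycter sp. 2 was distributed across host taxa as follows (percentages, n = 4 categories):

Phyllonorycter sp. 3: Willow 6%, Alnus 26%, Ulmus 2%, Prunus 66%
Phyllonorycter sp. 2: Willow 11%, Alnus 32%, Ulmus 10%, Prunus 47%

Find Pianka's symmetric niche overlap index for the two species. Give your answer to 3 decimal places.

0.960

Convert percentages to proportions (divide by 100).
Σ p₁ᵢp₂ᵢ = 0.0066 + 0.0832 + 0.0020 + 0.3102 = 0.4020
Σp_1ᵢ² = 0.06² + 0.26² + 0.02² + 0.66² = 0.0036 + 0.0676 + 0.0004 + 0.4356 = 0.5072
Σp_2ᵢ² = 0.11² + 0.32² + 0.10² + 0.47² = 0.0121 + 0.1024 + 0.0100 + 0.2209 = 0.3454
O = 0.4020 / √(0.5072 × 0.3454) = 0.4020 / 0.418553 = 0.96045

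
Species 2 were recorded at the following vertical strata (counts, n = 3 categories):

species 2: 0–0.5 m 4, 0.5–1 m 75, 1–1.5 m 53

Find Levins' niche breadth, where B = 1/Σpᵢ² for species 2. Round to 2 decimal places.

2.06

Proportions for species 2 (n=132): 4/132=0.0303, 75/132=0.5682, 53/132=0.4015
Σpᵢ² = 0.0303² + 0.5682² + 0.4015² = 0.000918 + 0.322851 + 0.161202 = 0.484971
B = 1 / 0.484971 = 2.0620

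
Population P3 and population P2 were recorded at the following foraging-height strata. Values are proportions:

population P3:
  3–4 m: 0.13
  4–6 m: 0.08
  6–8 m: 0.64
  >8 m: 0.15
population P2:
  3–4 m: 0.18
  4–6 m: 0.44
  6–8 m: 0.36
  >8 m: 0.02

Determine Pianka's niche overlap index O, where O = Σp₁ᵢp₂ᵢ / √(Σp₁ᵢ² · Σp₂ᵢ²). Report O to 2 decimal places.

0.73

Σ p₁ᵢp₂ᵢ = 0.0234 + 0.0352 + 0.2304 + 0.0030 = 0.2920
Σp_1ᵢ² = 0.13² + 0.08² + 0.64² + 0.15² = 0.0169 + 0.0064 + 0.4096 + 0.0225 = 0.4554
Σp_2ᵢ² = 0.18² + 0.44² + 0.36² + 0.02² = 0.0324 + 0.1936 + 0.1296 + 0.0004 = 0.3560
O = 0.2920 / √(0.4554 × 0.3560) = 0.2920 / 0.40264 = 0.7252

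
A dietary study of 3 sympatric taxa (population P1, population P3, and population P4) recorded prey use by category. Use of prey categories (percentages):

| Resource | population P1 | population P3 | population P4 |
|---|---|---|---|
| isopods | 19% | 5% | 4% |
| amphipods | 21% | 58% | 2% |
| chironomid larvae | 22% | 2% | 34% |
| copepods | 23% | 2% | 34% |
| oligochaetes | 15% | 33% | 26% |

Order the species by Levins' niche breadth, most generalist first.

Convert percentages to proportions (divide by 100).
Σp_P1ᵢ² = 0.19² + 0.21² + 0.22² + 0.23² + 0.15² = 0.0361 + 0.0441 + 0.0484 + 0.0529 + 0.0225 = 0.2040
B_P1 = 1 / 0.2040 = 4.9020
Σp_P3ᵢ² = 0.05² + 0.58² + 0.02² + 0.02² + 0.33² = 0.0025 + 0.3364 + 0.0004 + 0.0004 + 0.1089 = 0.4486
B_P3 = 1 / 0.4486 = 2.2292
Σp_P4ᵢ² = 0.04² + 0.02² + 0.34² + 0.34² + 0.26² = 0.0016 + 0.0004 + 0.1156 + 0.1156 + 0.0676 = 0.3008
B_P4 = 1 / 0.3008 = 3.3245
Ranking by B (broadest → narrowest): population P1 (4.90) > population P4 (3.32) > population P3 (2.23)

population P1 > population P4 > population P3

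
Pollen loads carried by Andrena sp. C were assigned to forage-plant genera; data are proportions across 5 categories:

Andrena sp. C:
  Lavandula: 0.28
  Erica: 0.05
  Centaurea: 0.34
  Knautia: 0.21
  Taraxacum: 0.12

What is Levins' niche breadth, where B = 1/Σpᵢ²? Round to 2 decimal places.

3.92

Σpᵢ² = 0.28² + 0.05² + 0.34² + 0.21² + 0.12² = 0.0784 + 0.0025 + 0.1156 + 0.0441 + 0.0144 = 0.2550
B = 1 / 0.2550 = 3.9216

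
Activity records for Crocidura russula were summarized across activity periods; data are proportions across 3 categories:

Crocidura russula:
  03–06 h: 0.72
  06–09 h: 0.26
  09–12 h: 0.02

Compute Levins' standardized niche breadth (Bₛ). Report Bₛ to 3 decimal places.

0.353

Σpᵢ² = 0.72² + 0.26² + 0.02² = 0.5184 + 0.0676 + 0.0004 = 0.5864
B = 1 / 0.5864 = 1.70532
Bₛ = (B − 1)/(n − 1) = (1.70532 − 1)/(3 − 1) = 0.70532/2 = 0.35266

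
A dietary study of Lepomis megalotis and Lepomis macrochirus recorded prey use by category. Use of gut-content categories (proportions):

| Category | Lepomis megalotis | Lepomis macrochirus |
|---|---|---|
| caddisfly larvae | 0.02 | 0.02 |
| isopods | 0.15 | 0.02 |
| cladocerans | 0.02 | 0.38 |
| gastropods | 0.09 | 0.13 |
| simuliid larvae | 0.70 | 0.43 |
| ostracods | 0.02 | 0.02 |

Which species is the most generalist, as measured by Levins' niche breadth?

Lepomis macrochirus

Σp_megaᵢ² = 0.02² + 0.15² + 0.02² + 0.09² + 0.70² + 0.02² = 0.0004 + 0.0225 + 0.0004 + 0.0081 + 0.4900 + 0.0004 = 0.5218
B_mega = 1 / 0.5218 = 1.9164
Σp_macrᵢ² = 0.02² + 0.02² + 0.38² + 0.13² + 0.43² + 0.02² = 0.0004 + 0.0004 + 0.1444 + 0.0169 + 0.1849 + 0.0004 = 0.3474
B_macr = 1 / 0.3474 = 2.8785
Highest B → broadest niche (most generalist): Lepomis macrochirus (B = 2.88).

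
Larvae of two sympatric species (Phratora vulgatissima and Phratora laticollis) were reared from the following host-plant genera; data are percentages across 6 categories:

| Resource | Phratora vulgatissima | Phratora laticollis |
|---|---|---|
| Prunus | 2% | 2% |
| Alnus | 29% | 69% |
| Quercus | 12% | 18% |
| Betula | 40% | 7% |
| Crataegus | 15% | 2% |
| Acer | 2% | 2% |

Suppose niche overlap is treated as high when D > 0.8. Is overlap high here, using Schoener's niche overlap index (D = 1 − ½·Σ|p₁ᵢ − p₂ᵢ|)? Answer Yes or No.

Convert percentages to proportions (divide by 100).
Σ|p₁ᵢ − p₂ᵢ| = 0.00 + 0.40 + 0.06 + 0.33 + 0.13 + 0.00 = 0.92
D = 1 − ½ × 0.92 = 1 − 0.460 = 0.5400
D = 0.5400 < 0.8 → No.

No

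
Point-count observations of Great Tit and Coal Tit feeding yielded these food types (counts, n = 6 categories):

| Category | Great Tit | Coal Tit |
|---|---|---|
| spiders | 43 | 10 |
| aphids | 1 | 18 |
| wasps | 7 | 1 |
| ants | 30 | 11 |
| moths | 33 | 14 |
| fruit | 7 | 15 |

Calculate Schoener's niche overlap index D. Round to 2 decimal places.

0.59

Proportions for Great Tit (n=121): 43/121=0.3554, 1/121=0.0083, 7/121=0.0579, 30/121=0.2479, 33/121=0.2727, 7/121=0.0579
Proportions for Coal Tit (n=69): 10/69=0.1449, 18/69=0.2609, 1/69=0.0145, 11/69=0.1594, 14/69=0.2029, 15/69=0.2174
Σ|p₁ᵢ − p₂ᵢ| = 0.2105 + 0.2526 + 0.0434 + 0.0885 + 0.0698 + 0.1595 = 0.8243
D = 1 − ½ × 0.8243 = 1 − 0.41215 = 0.58785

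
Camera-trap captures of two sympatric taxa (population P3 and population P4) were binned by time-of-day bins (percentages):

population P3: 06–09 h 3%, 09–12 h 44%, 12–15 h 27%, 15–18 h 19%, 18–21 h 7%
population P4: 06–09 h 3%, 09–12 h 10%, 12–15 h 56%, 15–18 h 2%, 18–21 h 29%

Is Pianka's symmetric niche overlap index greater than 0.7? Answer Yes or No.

No

Convert percentages to proportions (divide by 100).
Σ p₁ᵢp₂ᵢ = 0.0009 + 0.0440 + 0.1512 + 0.0038 + 0.0203 = 0.2202
Σp_1ᵢ² = 0.03² + 0.44² + 0.27² + 0.19² + 0.07² = 0.0009 + 0.1936 + 0.0729 + 0.0361 + 0.0049 = 0.3084
Σp_2ᵢ² = 0.03² + 0.10² + 0.56² + 0.02² + 0.29² = 0.0009 + 0.0100 + 0.3136 + 0.0004 + 0.0841 = 0.4090
O = 0.2202 / √(0.3084 × 0.4090) = 0.2202 / 0.35516 = 0.6200
O = 0.6200 < 0.7 → No.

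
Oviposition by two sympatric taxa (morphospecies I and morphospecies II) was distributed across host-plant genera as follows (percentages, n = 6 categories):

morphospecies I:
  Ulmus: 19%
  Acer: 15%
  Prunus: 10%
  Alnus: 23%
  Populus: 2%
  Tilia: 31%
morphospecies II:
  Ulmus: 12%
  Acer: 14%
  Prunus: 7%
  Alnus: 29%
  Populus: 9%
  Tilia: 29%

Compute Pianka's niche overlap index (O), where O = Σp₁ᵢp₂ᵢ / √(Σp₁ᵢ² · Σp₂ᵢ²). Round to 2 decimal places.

0.97

Convert percentages to proportions (divide by 100).
Σ p₁ᵢp₂ᵢ = 0.0228 + 0.0210 + 0.0070 + 0.0667 + 0.0018 + 0.0899 = 0.2092
Σp_1ᵢ² = 0.19² + 0.15² + 0.10² + 0.23² + 0.02² + 0.31² = 0.0361 + 0.0225 + 0.0100 + 0.0529 + 0.0004 + 0.0961 = 0.2180
Σp_2ᵢ² = 0.12² + 0.14² + 0.07² + 0.29² + 0.09² + 0.29² = 0.0144 + 0.0196 + 0.0049 + 0.0841 + 0.0081 + 0.0841 = 0.2152
O = 0.2092 / √(0.2180 × 0.2152) = 0.2092 / 0.21660 = 0.9658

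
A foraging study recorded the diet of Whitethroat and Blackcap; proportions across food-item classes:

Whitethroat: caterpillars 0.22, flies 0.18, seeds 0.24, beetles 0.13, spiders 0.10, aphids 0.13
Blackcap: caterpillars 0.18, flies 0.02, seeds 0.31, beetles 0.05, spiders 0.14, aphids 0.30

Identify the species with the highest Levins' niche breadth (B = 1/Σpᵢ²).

Whitethroat

Σp_Whitᵢ² = 0.22² + 0.18² + 0.24² + 0.13² + 0.10² + 0.13² = 0.0484 + 0.0324 + 0.0576 + 0.0169 + 0.0100 + 0.0169 = 0.1822
B_Whit = 1 / 0.1822 = 5.4885
Σp_Blacᵢ² = 0.18² + 0.02² + 0.31² + 0.05² + 0.14² + 0.30² = 0.0324 + 0.0004 + 0.0961 + 0.0025 + 0.0196 + 0.0900 = 0.2410
B_Blac = 1 / 0.2410 = 4.1494
Highest B → broadest niche (most generalist): Whitethroat (B = 5.49).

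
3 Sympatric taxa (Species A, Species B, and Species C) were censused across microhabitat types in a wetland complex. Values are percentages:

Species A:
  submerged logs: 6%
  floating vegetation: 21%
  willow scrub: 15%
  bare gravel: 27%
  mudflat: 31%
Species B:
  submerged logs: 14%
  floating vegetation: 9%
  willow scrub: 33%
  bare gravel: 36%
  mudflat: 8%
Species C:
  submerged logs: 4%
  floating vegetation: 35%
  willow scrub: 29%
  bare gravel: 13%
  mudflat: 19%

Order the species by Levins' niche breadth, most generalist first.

Species A > Species C > Species B

Convert percentages to proportions (divide by 100).
Σp_Aᵢ² = 0.06² + 0.21² + 0.15² + 0.27² + 0.31² = 0.0036 + 0.0441 + 0.0225 + 0.0729 + 0.0961 = 0.2392
B_A = 1 / 0.2392 = 4.1806
Σp_Bᵢ² = 0.14² + 0.09² + 0.33² + 0.36² + 0.08² = 0.0196 + 0.0081 + 0.1089 + 0.1296 + 0.0064 = 0.2726
B_B = 1 / 0.2726 = 3.6684
Σp_Cᵢ² = 0.04² + 0.35² + 0.29² + 0.13² + 0.19² = 0.0016 + 0.1225 + 0.0841 + 0.0169 + 0.0361 = 0.2612
B_C = 1 / 0.2612 = 3.8285
Ranking by B (broadest → narrowest): Species A (4.18) > Species C (3.83) > Species B (3.67)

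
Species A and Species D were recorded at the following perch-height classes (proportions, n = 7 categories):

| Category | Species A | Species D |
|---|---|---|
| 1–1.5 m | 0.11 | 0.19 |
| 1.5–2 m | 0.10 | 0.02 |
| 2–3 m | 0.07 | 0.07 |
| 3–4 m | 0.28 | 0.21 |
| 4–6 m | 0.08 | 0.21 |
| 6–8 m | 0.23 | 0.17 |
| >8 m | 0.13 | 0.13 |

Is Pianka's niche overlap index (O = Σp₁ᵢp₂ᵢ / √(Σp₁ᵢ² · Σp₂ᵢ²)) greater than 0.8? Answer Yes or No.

Σ p₁ᵢp₂ᵢ = 0.0209 + 0.0020 + 0.0049 + 0.0588 + 0.0168 + 0.0391 + 0.0169 = 0.1594
Σp_1ᵢ² = 0.11² + 0.10² + 0.07² + 0.28² + 0.08² + 0.23² + 0.13² = 0.0121 + 0.0100 + 0.0049 + 0.0784 + 0.0064 + 0.0529 + 0.0169 = 0.1816
Σp_2ᵢ² = 0.19² + 0.02² + 0.07² + 0.21² + 0.21² + 0.17² + 0.13² = 0.0361 + 0.0004 + 0.0049 + 0.0441 + 0.0441 + 0.0289 + 0.0169 = 0.1754
O = 0.1594 / √(0.1816 × 0.1754) = 0.1594 / 0.17847 = 0.8931
O = 0.8931 > 0.8 → Yes.

Yes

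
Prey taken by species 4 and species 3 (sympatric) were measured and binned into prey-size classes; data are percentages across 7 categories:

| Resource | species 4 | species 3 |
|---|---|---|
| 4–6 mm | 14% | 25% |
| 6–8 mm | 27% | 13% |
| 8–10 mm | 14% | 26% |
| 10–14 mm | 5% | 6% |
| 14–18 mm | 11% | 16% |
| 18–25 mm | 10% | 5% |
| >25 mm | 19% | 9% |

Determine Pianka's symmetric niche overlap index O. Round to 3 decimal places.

Convert percentages to proportions (divide by 100).
Σ p₁ᵢp₂ᵢ = 0.0350 + 0.0351 + 0.0364 + 0.0030 + 0.0176 + 0.0050 + 0.0171 = 0.1492
Σp_1ᵢ² = 0.14² + 0.27² + 0.14² + 0.05² + 0.11² + 0.10² + 0.19² = 0.0196 + 0.0729 + 0.0196 + 0.0025 + 0.0121 + 0.0100 + 0.0361 = 0.1728
Σp_2ᵢ² = 0.25² + 0.13² + 0.26² + 0.06² + 0.16² + 0.05² + 0.09² = 0.0625 + 0.0169 + 0.0676 + 0.0036 + 0.0256 + 0.0025 + 0.0081 = 0.1868
O = 0.1492 / √(0.1728 × 0.1868) = 0.1492 / 0.179664 = 0.83044

0.830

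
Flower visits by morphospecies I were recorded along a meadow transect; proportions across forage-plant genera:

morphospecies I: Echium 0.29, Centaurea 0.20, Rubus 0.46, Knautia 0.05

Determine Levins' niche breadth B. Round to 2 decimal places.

2.96

Σpᵢ² = 0.29² + 0.20² + 0.46² + 0.05² = 0.0841 + 0.0400 + 0.2116 + 0.0025 = 0.3382
B = 1 / 0.3382 = 2.9568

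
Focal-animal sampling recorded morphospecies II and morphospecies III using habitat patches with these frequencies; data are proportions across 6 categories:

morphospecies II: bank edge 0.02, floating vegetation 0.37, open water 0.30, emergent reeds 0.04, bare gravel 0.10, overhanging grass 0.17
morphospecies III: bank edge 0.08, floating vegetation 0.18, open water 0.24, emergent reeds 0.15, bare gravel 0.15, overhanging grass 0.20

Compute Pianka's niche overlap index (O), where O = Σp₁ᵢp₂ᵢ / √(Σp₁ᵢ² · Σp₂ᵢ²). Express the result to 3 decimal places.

Σ p₁ᵢp₂ᵢ = 0.0016 + 0.0666 + 0.0720 + 0.0060 + 0.0150 + 0.0340 = 0.1952
Σp_1ᵢ² = 0.02² + 0.37² + 0.30² + 0.04² + 0.10² + 0.17² = 0.0004 + 0.1369 + 0.0900 + 0.0016 + 0.0100 + 0.0289 = 0.2678
Σp_2ᵢ² = 0.08² + 0.18² + 0.24² + 0.15² + 0.15² + 0.20² = 0.0064 + 0.0324 + 0.0576 + 0.0225 + 0.0225 + 0.0400 = 0.1814
O = 0.1952 / √(0.2678 × 0.1814) = 0.1952 / 0.220406 = 0.88564

0.886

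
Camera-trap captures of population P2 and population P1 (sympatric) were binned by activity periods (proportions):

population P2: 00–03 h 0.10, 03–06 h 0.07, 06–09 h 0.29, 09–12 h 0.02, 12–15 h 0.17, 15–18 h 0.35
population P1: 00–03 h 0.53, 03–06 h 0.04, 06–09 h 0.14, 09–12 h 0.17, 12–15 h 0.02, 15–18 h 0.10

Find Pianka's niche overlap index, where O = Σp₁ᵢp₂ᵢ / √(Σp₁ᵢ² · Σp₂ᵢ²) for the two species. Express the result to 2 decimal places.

Σ p₁ᵢp₂ᵢ = 0.0530 + 0.0028 + 0.0406 + 0.0034 + 0.0034 + 0.0350 = 0.1382
Σp_1ᵢ² = 0.10² + 0.07² + 0.29² + 0.02² + 0.17² + 0.35² = 0.0100 + 0.0049 + 0.0841 + 0.0004 + 0.0289 + 0.1225 = 0.2508
Σp_2ᵢ² = 0.53² + 0.04² + 0.14² + 0.17² + 0.02² + 0.10² = 0.2809 + 0.0016 + 0.0196 + 0.0289 + 0.0004 + 0.0100 = 0.3414
O = 0.1382 / √(0.2508 × 0.3414) = 0.1382 / 0.29261 = 0.4723

0.47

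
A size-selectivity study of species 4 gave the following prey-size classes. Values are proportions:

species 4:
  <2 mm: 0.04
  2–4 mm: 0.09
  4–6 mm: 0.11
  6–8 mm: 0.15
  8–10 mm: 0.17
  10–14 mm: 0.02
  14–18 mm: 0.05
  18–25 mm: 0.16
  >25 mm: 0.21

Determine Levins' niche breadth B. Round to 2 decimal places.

Σpᵢ² = 0.04² + 0.09² + 0.11² + 0.15² + 0.17² + 0.02² + 0.05² + 0.16² + 0.21² = 0.0016 + 0.0081 + 0.0121 + 0.0225 + 0.0289 + 0.0004 + 0.0025 + 0.0256 + 0.0441 = 0.1458
B = 1 / 0.1458 = 6.8587

6.86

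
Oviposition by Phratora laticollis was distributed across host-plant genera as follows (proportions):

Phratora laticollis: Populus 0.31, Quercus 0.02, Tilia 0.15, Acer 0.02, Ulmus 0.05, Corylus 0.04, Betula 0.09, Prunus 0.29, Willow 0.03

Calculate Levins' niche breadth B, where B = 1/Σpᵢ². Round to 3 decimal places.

4.617

Σpᵢ² = 0.31² + 0.02² + 0.15² + 0.02² + 0.05² + 0.04² + 0.09² + 0.29² + 0.03² = 0.0961 + 0.0004 + 0.0225 + 0.0004 + 0.0025 + 0.0016 + 0.0081 + 0.0841 + 0.0009 = 0.2166
B = 1 / 0.2166 = 4.61681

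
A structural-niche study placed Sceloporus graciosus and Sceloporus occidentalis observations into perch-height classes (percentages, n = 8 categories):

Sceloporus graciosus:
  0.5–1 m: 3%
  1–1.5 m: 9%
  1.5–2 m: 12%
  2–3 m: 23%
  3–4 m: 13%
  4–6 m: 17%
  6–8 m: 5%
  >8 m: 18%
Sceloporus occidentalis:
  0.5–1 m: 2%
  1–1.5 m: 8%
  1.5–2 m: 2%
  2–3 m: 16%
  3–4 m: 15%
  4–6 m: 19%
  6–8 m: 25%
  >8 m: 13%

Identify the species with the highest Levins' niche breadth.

Sceloporus graciosus

Convert percentages to proportions (divide by 100).
Σp_gracᵢ² = 0.03² + 0.09² + 0.12² + 0.23² + 0.13² + 0.17² + 0.05² + 0.18² = 0.0009 + 0.0081 + 0.0144 + 0.0529 + 0.0169 + 0.0289 + 0.0025 + 0.0324 = 0.1570
B_grac = 1 / 0.1570 = 6.3694
Σp_occiᵢ² = 0.02² + 0.08² + 0.02² + 0.16² + 0.15² + 0.19² + 0.25² + 0.13² = 0.0004 + 0.0064 + 0.0004 + 0.0256 + 0.0225 + 0.0361 + 0.0625 + 0.0169 = 0.1708
B_occi = 1 / 0.1708 = 5.8548
Highest B → broadest niche (most generalist): Sceloporus graciosus (B = 6.37).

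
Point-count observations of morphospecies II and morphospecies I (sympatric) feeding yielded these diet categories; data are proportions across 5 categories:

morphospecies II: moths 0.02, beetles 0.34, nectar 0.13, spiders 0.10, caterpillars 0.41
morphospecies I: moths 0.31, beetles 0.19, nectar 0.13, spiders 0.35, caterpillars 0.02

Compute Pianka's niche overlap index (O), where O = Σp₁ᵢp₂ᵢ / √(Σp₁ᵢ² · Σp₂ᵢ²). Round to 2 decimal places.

0.45

Σ p₁ᵢp₂ᵢ = 0.0062 + 0.0646 + 0.0169 + 0.0350 + 0.0082 = 0.1309
Σp_1ᵢ² = 0.02² + 0.34² + 0.13² + 0.10² + 0.41² = 0.0004 + 0.1156 + 0.0169 + 0.0100 + 0.1681 = 0.3110
Σp_2ᵢ² = 0.31² + 0.19² + 0.13² + 0.35² + 0.02² = 0.0961 + 0.0361 + 0.0169 + 0.1225 + 0.0004 = 0.2720
O = 0.1309 / √(0.3110 × 0.2720) = 0.1309 / 0.29085 = 0.4501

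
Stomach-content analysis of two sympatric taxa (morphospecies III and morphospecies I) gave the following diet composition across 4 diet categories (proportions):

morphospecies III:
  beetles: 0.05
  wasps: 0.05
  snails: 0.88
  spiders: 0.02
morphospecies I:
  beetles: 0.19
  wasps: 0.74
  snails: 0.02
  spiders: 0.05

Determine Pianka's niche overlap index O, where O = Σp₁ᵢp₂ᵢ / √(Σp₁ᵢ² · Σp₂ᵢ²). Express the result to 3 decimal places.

Σ p₁ᵢp₂ᵢ = 0.0095 + 0.0370 + 0.0176 + 0.0010 = 0.0651
Σp_1ᵢ² = 0.05² + 0.05² + 0.88² + 0.02² = 0.0025 + 0.0025 + 0.7744 + 0.0004 = 0.7798
Σp_2ᵢ² = 0.19² + 0.74² + 0.02² + 0.05² = 0.0361 + 0.5476 + 0.0004 + 0.0025 = 0.5866
O = 0.0651 / √(0.7798 × 0.5866) = 0.0651 / 0.676336 = 0.09625

0.096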